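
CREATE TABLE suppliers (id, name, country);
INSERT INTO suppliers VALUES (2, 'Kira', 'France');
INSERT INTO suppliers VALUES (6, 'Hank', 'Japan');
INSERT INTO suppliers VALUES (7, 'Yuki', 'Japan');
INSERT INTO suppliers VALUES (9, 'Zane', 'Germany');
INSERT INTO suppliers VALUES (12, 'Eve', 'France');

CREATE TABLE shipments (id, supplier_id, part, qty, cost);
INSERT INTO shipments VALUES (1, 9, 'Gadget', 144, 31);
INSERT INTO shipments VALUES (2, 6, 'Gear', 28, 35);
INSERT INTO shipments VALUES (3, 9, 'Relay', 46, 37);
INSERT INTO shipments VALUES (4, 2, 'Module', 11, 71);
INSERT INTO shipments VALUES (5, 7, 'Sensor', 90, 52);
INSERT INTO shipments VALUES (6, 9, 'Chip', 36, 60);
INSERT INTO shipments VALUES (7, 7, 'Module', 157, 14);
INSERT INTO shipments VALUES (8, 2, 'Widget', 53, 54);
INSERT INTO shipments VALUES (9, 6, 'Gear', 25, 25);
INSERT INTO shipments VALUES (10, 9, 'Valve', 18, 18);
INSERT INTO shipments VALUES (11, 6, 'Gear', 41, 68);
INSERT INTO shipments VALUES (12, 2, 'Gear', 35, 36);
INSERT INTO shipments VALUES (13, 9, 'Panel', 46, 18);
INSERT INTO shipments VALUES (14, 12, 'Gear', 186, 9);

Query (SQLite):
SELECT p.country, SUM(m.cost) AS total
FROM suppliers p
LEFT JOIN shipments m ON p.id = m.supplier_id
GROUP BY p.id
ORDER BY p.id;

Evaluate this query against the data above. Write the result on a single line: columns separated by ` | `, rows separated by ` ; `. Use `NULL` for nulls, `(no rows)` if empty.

France | 161 ; Japan | 128 ; Japan | 66 ; Germany | 164 ; France | 9

LEFT JOIN keeps every suppliers row; unmatched ones get NULL for shipments columns.
Group by suppliers.id and compute SUM(m.cost). SUM over an all-NULL group is NULL.
  2: ids {4, 8, 12} → SUM(m.cost)=161
  6: ids {2, 9, 11} → SUM(m.cost)=128
  7: ids {5, 7} → SUM(m.cost)=66
  9: ids {1, 3, 6, 10, 13} → SUM(m.cost)=164
  12: ids {14} → SUM(m.cost)=9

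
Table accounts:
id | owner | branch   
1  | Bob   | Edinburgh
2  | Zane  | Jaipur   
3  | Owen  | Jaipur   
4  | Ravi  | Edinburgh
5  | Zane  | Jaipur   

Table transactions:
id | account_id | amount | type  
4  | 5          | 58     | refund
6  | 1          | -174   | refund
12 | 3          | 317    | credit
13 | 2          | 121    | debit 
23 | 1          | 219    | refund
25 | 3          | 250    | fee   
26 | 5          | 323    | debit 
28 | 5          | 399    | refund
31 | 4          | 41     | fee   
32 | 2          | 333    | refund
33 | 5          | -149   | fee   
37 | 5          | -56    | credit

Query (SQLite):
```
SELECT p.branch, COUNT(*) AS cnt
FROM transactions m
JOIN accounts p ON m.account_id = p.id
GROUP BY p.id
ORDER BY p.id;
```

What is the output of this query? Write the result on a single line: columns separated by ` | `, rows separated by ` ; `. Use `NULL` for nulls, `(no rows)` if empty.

Join each transactions row to its accounts via account_id.
Group joined rows by accounts.id; compute COUNT(*) per group.
  1: ids {6, 23} → COUNT(*)=2
  2: ids {13, 32} → COUNT(*)=2
  3: ids {12, 25} → COUNT(*)=2
  4: ids {31} → COUNT(*)=1
  5: ids {4, 26, 28, 33, 37} → COUNT(*)=5

Edinburgh | 2 ; Jaipur | 2 ; Jaipur | 2 ; Edinburgh | 1 ; Jaipur | 5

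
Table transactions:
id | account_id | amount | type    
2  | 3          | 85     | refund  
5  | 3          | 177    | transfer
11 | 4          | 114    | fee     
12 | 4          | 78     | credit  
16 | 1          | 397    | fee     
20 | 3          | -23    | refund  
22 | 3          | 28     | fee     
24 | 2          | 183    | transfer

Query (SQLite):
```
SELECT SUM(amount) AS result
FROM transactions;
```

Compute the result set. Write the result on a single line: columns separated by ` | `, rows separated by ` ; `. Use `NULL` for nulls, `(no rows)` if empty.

1039

All amount values: [85, 177, 114, 78, 397, -23, 28, 183].
SUM of non-NULL values = 1039.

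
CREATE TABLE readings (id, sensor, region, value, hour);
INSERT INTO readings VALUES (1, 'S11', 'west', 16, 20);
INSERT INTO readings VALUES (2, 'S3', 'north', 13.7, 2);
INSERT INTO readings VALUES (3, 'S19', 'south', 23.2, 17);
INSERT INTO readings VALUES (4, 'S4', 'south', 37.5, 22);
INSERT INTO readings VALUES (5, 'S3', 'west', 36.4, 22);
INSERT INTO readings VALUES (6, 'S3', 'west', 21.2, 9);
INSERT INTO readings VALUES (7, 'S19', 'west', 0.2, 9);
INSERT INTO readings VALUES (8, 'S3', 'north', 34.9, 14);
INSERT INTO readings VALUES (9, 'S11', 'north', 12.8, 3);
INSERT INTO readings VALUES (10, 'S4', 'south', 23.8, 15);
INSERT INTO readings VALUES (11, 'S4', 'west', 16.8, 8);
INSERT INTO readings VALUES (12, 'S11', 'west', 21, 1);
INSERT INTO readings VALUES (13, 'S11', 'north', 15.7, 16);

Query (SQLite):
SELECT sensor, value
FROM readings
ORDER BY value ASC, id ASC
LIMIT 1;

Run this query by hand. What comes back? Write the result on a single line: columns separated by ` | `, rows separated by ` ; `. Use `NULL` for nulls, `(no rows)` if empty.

S19 | 0.2

Sort by value asc, tiebreak id asc: (0.2, id=7), (12.8, id=9), (13.7, id=2), (15.7, id=13) …. Take first 1.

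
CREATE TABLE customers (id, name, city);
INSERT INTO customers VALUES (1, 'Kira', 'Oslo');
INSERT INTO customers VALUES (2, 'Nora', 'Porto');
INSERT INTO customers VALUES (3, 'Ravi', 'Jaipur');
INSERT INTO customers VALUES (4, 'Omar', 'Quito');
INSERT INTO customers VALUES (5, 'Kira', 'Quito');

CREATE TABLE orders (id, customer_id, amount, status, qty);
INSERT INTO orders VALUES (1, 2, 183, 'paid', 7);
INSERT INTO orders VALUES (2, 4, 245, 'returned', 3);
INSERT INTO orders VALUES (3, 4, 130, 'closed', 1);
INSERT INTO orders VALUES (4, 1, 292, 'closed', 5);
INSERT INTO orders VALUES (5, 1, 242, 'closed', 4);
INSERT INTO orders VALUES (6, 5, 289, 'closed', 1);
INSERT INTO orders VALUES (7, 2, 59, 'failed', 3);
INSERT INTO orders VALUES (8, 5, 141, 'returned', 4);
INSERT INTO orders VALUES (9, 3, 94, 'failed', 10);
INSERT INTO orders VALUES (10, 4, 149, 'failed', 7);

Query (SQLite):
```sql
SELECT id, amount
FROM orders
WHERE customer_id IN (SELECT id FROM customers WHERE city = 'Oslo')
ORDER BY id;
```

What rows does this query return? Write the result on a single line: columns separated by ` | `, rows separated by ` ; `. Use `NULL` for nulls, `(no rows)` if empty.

4 | 292 ; 5 | 242

Inner query: customers.id where city = 'Oslo'.
Outer: keep orders rows whose customer_id is in that set.
Inner query → {1}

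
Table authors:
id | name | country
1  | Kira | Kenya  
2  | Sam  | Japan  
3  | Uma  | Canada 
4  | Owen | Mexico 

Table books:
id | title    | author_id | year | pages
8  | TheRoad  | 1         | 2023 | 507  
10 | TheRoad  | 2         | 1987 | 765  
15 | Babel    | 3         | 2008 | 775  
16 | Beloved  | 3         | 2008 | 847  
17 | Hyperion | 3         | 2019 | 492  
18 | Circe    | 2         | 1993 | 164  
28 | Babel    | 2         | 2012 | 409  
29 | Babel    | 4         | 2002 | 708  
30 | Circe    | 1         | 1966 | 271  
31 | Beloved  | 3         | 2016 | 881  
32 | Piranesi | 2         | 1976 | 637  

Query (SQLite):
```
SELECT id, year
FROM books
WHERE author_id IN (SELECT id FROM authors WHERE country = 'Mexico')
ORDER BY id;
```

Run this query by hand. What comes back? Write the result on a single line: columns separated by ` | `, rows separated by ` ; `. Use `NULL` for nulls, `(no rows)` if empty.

29 | 2002

Inner query: authors.id where country = 'Mexico'.
Outer: keep books rows whose author_id is in that set.
Inner query → {4}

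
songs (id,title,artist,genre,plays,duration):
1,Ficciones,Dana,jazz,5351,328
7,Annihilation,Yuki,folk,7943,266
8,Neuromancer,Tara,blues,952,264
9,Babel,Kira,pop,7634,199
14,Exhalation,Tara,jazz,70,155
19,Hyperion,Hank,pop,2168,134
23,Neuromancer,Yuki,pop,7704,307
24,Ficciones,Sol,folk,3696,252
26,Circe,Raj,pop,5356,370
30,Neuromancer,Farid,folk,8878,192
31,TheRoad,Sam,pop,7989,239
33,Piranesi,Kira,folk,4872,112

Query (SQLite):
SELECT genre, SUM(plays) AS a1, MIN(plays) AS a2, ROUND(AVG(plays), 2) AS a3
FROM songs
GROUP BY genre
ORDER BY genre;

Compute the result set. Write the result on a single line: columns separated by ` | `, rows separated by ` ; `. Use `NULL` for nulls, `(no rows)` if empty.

blues | 952 | 952 | 952 ; folk | 25389 | 3696 | 6347.25 ; jazz | 5421 | 70 | 2710.5 ; pop | 30851 | 2168 | 6170.2

Group songs by genre.
Per group compute: SUM(plays), MIN(plays), ROUND(AVG(plays), 2).
  blues: ids {8} → SUM(plays)=952, MIN(plays)=952, ROUND(AVG(plays), 2)=952
  folk: ids {7, 24, 30, 33} → SUM(plays)=25389, MIN(plays)=3696, ROUND(AVG(plays), 2)=6347.25
  jazz: ids {1, 14} → SUM(plays)=5421, MIN(plays)=70, ROUND(AVG(plays), 2)=2710.5
  pop: ids {9, 19, 23, 26, 31} → SUM(plays)=30851, MIN(plays)=2168, ROUND(AVG(plays), 2)=6170.2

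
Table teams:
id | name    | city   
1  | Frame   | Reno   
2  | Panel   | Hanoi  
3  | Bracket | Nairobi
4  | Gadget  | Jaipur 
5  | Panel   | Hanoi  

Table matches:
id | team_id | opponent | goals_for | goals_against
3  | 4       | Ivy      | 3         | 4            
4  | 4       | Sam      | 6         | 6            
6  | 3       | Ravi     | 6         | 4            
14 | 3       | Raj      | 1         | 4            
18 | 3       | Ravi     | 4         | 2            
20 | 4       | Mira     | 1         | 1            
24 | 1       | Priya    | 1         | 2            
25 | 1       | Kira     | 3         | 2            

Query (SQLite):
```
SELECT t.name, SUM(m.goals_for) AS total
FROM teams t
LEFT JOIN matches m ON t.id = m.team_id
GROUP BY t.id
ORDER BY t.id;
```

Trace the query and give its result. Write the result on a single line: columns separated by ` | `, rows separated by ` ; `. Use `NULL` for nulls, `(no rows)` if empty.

Frame | 4 ; Panel | NULL ; Bracket | 11 ; Gadget | 10 ; Panel | NULL

LEFT JOIN keeps every teams row; unmatched ones get NULL for matches columns.
Group by teams.id and compute SUM(m.goals_for). SUM over an all-NULL group is NULL.
  1: ids {24, 25} → SUM(m.goals_for)=4
  2: ids {—} → SUM(m.goals_for)=NULL
  3: ids {6, 14, 18} → SUM(m.goals_for)=11
  4: ids {3, 4, 20} → SUM(m.goals_for)=10
  5: ids {—} → SUM(m.goals_for)=NULL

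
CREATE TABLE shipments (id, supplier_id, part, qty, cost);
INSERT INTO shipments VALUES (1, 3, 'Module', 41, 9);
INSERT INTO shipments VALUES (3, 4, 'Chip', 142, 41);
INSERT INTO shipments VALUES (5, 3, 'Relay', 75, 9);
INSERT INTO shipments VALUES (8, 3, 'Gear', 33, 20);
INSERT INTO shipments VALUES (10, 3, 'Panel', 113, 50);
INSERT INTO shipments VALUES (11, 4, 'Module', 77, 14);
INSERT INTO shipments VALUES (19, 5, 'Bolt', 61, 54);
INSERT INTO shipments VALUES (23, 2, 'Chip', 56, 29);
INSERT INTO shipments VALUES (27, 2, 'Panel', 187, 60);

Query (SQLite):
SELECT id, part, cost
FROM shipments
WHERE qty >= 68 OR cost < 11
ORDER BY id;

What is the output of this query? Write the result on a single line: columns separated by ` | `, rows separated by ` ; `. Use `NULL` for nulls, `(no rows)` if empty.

qty >= 68: ids {3, 5, 10, 11, 27}
cost < 11: ids {1, 5}
Combine with OR.

1 | Module | 9 ; 3 | Chip | 41 ; 5 | Relay | 9 ; 10 | Panel | 50 ; 11 | Module | 14 ; 27 | Panel | 60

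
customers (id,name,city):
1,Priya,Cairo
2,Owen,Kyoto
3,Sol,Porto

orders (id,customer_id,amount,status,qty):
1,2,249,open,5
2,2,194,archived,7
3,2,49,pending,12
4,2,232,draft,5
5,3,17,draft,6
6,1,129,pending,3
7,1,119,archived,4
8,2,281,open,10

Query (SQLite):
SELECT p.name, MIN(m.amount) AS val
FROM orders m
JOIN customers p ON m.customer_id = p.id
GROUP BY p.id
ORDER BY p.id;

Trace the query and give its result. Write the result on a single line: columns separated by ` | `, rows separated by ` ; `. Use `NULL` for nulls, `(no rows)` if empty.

Join each orders row to its customers via customer_id.
Group joined rows by customers.id; compute MIN(m.amount) per group.
  1: ids {6, 7} → MIN(m.amount)=119
  2: ids {1, 2, 3, 4, 8} → MIN(m.amount)=49
  3: ids {5} → MIN(m.amount)=17

Priya | 119 ; Owen | 49 ; Sol | 17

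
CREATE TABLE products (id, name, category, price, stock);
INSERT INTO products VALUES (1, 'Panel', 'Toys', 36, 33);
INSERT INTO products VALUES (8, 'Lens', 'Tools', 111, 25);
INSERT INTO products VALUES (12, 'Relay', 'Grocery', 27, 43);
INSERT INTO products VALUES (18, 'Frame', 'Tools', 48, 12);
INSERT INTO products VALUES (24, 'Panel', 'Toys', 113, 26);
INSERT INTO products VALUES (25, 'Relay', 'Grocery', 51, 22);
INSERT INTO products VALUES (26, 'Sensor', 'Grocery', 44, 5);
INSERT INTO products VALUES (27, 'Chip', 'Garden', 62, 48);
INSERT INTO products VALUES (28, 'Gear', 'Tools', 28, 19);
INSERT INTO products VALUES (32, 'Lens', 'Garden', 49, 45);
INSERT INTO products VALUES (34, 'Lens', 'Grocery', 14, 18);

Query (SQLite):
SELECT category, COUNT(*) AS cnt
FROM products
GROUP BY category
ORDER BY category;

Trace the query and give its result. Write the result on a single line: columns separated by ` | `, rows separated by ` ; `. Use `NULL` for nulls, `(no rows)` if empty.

Garden | 2 ; Grocery | 4 ; Tools | 3 ; Toys | 2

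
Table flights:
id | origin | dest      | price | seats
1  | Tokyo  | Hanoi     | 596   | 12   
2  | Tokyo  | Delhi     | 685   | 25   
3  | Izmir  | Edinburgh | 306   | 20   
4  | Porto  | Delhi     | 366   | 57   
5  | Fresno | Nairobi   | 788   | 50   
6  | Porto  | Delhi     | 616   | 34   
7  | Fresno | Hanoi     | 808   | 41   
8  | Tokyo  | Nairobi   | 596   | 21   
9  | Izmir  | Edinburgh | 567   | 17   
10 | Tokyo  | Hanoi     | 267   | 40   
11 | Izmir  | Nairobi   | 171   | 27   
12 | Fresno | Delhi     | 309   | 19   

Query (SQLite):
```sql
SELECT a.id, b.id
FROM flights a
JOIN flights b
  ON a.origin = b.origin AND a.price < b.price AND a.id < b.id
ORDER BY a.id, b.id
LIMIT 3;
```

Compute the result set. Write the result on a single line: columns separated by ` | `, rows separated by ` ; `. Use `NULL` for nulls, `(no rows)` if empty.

1 | 2 ; 3 | 9 ; 4 | 6

Pairs (a,b) with same origin, a.price < b.price, a.id < b.id.
origin groups: Fresno:{5,7,12} Izmir:{3,9,11} Porto:{4,6} Tokyo:{1,2,8,10}
Ordered by (a.id, b.id); first 3.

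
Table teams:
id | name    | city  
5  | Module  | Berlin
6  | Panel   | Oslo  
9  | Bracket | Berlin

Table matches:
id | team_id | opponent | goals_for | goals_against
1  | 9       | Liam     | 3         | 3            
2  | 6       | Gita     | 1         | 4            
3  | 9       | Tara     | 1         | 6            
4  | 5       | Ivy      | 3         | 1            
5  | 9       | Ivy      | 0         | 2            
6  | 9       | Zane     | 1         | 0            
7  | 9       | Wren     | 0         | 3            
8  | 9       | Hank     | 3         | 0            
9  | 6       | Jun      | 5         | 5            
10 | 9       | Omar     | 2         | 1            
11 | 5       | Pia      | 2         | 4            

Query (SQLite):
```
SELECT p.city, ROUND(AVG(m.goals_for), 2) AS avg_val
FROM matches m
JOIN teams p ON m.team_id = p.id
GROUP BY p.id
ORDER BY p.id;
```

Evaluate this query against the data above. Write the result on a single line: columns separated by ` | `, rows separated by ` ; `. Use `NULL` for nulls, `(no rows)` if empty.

Berlin | 2.5 ; Oslo | 3 ; Berlin | 1.43

Join each matches row to its teams via team_id.
Group joined rows by teams.id; compute ROUND(AVG(m.goals_for), 2) per group.
  5: ids {4, 11} → ROUND(AVG(m.goals_for), 2)=2.5
  6: ids {2, 9} → ROUND(AVG(m.goals_for), 2)=3
  9: ids {1, 3, 5, 6, 7, 8, 10} → ROUND(AVG(m.goals_for), 2)=1.43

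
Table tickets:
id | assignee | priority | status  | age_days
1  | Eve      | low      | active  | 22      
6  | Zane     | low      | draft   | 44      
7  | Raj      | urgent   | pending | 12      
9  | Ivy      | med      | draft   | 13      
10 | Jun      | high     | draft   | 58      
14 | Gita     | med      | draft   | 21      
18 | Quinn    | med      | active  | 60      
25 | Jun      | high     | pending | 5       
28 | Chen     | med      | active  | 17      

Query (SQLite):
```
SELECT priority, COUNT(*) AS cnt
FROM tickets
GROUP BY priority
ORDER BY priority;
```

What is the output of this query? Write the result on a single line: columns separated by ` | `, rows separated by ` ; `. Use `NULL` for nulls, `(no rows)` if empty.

Partition tickets by priority; compute COUNT(*) within each group.
  high: ids {10, 25} → COUNT(*)=2
  low: ids {1, 6} → COUNT(*)=2
  med: ids {9, 14, 18, 28} → COUNT(*)=4
  urgent: ids {7} → COUNT(*)=1

high | 2 ; low | 2 ; med | 4 ; urgent | 1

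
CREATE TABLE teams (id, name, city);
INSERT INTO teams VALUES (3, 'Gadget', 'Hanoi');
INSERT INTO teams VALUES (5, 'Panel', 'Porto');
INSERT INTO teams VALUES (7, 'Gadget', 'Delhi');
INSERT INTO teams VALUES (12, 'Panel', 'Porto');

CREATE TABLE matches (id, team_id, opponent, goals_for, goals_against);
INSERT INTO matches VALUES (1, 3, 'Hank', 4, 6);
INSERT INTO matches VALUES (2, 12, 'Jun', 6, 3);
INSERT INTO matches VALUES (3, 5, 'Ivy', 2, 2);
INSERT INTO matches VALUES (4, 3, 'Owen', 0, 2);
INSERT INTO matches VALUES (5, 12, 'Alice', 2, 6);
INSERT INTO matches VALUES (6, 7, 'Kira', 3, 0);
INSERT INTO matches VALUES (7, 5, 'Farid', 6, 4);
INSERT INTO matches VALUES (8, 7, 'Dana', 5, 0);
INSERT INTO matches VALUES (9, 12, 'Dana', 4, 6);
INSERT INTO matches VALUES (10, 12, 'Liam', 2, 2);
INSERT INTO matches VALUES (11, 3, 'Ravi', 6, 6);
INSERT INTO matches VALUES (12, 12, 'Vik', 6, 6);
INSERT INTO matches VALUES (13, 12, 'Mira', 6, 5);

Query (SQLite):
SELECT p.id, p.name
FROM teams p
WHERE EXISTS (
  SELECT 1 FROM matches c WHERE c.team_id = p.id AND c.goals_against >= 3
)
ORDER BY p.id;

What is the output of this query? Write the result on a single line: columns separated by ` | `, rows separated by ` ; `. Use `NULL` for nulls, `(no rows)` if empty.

3 | Gadget ; 5 | Panel ; 12 | Panel

For each teams row, check whether any matches with matching team_id has goals_against >= 3.
Keep rows where that is true.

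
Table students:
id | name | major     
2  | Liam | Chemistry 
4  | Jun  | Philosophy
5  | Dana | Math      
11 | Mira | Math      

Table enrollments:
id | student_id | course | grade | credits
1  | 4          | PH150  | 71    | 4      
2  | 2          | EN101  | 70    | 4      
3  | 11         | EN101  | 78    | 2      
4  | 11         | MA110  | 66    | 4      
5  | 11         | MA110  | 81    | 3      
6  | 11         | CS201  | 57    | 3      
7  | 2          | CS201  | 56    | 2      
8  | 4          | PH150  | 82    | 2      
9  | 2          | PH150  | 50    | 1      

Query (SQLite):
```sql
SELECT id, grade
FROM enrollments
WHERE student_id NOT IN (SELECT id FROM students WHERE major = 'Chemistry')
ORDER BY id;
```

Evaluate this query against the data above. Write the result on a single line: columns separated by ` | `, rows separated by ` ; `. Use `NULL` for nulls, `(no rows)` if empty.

1 | 71 ; 3 | 78 ; 4 | 66 ; 5 | 81 ; 6 | 57 ; 8 | 82

Inner query: students.id where major = 'Chemistry'.
Outer: keep enrollments rows whose student_id is not in that set.
Inner query → {2}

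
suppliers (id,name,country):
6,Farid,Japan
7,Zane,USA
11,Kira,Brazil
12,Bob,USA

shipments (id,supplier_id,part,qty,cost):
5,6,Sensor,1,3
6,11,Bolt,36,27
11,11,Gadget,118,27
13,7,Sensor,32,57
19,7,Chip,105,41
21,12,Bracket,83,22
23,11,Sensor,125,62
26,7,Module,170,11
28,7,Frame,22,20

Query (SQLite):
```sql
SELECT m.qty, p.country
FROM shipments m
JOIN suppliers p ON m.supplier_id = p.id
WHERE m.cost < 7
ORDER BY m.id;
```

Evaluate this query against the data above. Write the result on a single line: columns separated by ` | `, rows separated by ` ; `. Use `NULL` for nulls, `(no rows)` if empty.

Each shipments row matches the suppliers row where supplier_id = suppliers.id.
Then keep rows with m.cost < 7.

1 | Japan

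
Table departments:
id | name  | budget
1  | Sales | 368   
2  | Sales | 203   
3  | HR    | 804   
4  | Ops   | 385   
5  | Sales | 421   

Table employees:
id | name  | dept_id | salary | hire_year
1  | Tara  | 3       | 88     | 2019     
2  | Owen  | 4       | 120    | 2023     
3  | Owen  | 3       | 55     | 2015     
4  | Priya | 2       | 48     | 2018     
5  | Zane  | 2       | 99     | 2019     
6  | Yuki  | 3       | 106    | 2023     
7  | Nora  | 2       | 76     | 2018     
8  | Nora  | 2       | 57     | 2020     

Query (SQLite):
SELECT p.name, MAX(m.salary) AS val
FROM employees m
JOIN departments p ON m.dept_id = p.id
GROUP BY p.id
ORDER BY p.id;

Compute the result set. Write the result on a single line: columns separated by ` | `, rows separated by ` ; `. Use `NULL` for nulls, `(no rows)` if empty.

Join each employees row to its departments via dept_id.
Group joined rows by departments.id; compute MAX(m.salary) per group.
  2: ids {4, 5, 7, 8} → MAX(m.salary)=99
  3: ids {1, 3, 6} → MAX(m.salary)=106
  4: ids {2} → MAX(m.salary)=120

Sales | 99 ; HR | 106 ; Ops | 120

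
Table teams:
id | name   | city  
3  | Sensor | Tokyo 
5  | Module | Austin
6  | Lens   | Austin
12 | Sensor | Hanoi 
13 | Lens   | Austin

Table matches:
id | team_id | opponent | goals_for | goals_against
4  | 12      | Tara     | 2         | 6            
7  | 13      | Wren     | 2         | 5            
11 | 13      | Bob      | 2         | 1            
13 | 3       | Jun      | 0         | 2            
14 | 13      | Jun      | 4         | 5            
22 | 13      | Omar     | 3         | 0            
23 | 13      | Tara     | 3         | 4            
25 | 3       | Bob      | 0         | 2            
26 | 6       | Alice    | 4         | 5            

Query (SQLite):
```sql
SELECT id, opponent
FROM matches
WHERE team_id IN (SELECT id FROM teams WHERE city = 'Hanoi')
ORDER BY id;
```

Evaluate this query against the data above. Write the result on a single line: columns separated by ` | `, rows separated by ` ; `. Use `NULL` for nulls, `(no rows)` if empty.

4 | Tara

Inner query: teams.id where city = 'Hanoi'.
Outer: keep matches rows whose team_id is in that set.
Inner query → {12}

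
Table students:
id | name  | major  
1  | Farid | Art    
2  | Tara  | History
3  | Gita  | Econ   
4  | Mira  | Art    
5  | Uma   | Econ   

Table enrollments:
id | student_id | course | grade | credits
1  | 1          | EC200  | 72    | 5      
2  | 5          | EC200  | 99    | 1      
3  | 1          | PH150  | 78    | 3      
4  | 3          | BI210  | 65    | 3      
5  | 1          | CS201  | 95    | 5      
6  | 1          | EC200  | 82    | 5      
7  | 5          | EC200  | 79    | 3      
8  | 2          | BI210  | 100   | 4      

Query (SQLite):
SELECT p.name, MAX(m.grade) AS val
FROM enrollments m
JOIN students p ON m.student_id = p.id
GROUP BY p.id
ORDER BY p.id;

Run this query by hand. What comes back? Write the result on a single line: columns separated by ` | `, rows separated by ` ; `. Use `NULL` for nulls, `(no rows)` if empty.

Join each enrollments row to its students via student_id.
Group joined rows by students.id; compute MAX(m.grade) per group.
  1: ids {1, 3, 5, 6} → MAX(m.grade)=95
  2: ids {8} → MAX(m.grade)=100
  3: ids {4} → MAX(m.grade)=65
  5: ids {2, 7} → MAX(m.grade)=99

Farid | 95 ; Tara | 100 ; Gita | 65 ; Uma | 99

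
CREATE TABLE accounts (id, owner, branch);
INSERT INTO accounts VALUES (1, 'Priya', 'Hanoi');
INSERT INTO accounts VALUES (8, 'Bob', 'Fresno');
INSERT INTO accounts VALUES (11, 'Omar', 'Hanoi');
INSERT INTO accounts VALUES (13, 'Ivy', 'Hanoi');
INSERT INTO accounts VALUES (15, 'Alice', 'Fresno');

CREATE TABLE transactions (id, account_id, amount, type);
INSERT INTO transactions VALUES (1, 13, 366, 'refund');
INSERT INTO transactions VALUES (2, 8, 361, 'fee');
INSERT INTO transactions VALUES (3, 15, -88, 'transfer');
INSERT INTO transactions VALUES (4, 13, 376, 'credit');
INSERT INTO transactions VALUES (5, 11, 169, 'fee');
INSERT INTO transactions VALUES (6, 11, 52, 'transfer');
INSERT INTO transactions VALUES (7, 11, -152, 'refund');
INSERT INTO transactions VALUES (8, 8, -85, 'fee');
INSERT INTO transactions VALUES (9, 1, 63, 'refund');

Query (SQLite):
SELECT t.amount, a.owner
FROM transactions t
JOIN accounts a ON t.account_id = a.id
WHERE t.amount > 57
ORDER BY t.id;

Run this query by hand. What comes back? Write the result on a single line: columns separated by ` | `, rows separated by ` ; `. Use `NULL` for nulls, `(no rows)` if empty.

366 | Ivy ; 361 | Bob ; 376 | Ivy ; 169 | Omar ; 63 | Priya

Each transactions row matches the accounts row where account_id = accounts.id.
Then keep rows with t.amount > 57.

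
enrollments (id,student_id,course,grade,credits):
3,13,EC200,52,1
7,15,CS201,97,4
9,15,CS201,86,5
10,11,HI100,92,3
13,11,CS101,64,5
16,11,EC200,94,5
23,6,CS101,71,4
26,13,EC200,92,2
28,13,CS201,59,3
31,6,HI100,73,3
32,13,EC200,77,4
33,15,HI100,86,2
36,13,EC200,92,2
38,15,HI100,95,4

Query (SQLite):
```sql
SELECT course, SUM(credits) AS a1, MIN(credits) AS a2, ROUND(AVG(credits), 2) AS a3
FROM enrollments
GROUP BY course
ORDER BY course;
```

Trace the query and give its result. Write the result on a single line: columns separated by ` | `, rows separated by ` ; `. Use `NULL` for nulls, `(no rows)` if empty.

CS101 | 9 | 4 | 4.5 ; CS201 | 12 | 3 | 4 ; EC200 | 14 | 1 | 2.8 ; HI100 | 12 | 2 | 3

Group enrollments by course.
Per group compute: SUM(credits), MIN(credits), ROUND(AVG(credits), 2).
  CS101: ids {13, 23} → SUM(credits)=9, MIN(credits)=4, ROUND(AVG(credits), 2)=4.5
  CS201: ids {7, 9, 28} → SUM(credits)=12, MIN(credits)=3, ROUND(AVG(credits), 2)=4
  EC200: ids {3, 16, 26, 32, 36} → SUM(credits)=14, MIN(credits)=1, ROUND(AVG(credits), 2)=2.8
  HI100: ids {10, 31, 33, 38} → SUM(credits)=12, MIN(credits)=2, ROUND(AVG(credits), 2)=3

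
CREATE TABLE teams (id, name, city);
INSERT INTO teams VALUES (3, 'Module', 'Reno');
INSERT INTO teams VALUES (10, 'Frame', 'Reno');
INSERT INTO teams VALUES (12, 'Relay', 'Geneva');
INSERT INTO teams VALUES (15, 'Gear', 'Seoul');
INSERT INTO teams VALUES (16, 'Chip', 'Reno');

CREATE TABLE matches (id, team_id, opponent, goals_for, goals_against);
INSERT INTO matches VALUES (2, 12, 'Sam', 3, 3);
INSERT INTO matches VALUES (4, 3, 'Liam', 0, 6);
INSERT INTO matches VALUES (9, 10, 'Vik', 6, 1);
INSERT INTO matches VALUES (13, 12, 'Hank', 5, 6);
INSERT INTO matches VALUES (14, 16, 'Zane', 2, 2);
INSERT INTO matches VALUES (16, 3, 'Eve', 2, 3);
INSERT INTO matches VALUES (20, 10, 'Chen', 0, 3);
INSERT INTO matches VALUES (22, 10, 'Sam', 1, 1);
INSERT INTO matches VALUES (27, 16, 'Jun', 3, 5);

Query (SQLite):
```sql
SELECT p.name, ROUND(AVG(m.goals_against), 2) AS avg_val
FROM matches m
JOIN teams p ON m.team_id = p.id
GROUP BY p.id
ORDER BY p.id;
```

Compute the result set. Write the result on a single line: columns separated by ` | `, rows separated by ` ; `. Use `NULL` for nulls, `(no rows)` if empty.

Module | 4.5 ; Frame | 1.67 ; Relay | 4.5 ; Chip | 3.5

Join each matches row to its teams via team_id.
Group joined rows by teams.id; compute ROUND(AVG(m.goals_against), 2) per group.
  3: ids {4, 16} → ROUND(AVG(m.goals_against), 2)=4.5
  10: ids {9, 20, 22} → ROUND(AVG(m.goals_against), 2)=1.67
  12: ids {2, 13} → ROUND(AVG(m.goals_against), 2)=4.5
  16: ids {14, 27} → ROUND(AVG(m.goals_against), 2)=3.5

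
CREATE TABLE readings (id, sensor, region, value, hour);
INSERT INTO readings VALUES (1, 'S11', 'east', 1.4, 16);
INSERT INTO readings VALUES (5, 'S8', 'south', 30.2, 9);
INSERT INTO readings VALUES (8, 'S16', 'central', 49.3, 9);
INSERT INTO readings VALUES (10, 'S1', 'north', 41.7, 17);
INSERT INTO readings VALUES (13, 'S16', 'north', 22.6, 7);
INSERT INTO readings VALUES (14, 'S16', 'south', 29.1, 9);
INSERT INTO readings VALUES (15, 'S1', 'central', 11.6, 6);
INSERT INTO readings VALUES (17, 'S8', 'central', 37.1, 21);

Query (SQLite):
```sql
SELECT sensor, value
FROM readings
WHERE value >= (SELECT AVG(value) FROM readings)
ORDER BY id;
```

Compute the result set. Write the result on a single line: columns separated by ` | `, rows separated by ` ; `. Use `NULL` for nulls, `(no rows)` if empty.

S8 | 30.2 ; S16 | 49.3 ; S1 | 41.7 ; S16 | 29.1 ; S8 | 37.1

Scalar subquery: AVG(value) over all readings rows = 27.875.
Keep rows where value >= that value.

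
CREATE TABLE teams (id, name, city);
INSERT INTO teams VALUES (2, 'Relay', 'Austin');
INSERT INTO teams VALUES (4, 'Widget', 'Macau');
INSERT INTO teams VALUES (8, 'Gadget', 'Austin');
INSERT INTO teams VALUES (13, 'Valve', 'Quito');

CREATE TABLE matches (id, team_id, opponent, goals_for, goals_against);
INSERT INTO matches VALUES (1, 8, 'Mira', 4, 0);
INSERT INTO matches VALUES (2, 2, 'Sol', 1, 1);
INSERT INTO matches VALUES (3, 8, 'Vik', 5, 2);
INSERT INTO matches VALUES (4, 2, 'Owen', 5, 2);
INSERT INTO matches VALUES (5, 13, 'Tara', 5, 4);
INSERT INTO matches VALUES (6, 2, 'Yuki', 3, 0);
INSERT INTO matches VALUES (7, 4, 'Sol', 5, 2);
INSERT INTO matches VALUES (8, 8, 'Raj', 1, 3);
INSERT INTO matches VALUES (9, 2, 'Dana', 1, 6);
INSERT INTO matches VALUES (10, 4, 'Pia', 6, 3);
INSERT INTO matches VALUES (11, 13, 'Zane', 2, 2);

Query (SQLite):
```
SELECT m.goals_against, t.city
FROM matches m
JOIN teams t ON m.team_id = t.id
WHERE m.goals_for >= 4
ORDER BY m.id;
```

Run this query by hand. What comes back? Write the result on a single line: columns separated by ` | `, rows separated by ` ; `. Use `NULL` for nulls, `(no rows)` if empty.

0 | Austin ; 2 | Austin ; 2 | Austin ; 4 | Quito ; 2 | Macau ; 3 | Macau

Each matches row matches the teams row where team_id = teams.id.
Then keep rows with m.goals_for >= 4.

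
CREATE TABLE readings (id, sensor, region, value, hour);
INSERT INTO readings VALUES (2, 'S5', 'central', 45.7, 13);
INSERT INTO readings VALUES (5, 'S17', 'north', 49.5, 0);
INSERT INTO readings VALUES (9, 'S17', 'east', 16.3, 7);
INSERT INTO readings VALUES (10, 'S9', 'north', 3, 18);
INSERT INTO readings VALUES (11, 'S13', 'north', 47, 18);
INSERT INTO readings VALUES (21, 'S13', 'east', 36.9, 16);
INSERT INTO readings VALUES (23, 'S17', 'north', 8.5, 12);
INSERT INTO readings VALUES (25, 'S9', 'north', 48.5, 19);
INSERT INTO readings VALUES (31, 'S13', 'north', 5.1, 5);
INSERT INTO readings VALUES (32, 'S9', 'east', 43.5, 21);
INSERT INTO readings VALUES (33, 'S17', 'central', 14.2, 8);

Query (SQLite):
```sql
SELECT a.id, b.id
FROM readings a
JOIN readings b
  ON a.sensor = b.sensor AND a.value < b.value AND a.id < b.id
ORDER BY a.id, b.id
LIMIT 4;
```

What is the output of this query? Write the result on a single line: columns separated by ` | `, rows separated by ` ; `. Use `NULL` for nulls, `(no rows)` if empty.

10 | 25 ; 10 | 32 ; 23 | 33

Pairs (a,b) with same sensor, a.value < b.value, a.id < b.id.
sensor groups: S13:{11,21,31} S17:{5,9,23,33} S5:{2} S9:{10,25,32}
Ordered by (a.id, b.id); first 4.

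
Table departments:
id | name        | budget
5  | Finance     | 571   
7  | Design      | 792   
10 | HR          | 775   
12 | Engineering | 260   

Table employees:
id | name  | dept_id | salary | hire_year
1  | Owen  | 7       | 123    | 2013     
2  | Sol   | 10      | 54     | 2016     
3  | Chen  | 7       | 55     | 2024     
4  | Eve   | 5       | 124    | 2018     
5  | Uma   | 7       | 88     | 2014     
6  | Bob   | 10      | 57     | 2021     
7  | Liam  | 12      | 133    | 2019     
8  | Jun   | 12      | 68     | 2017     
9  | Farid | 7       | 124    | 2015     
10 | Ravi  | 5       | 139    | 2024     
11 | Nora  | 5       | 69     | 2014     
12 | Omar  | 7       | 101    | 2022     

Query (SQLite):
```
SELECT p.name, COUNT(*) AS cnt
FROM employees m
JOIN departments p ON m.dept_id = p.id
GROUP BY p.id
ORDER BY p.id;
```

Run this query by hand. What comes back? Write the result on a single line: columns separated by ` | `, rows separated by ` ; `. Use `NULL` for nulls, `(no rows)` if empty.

Join each employees row to its departments via dept_id.
Group joined rows by departments.id; compute COUNT(*) per group.
  5: ids {4, 10, 11} → COUNT(*)=3
  7: ids {1, 3, 5, 9, 12} → COUNT(*)=5
  10: ids {2, 6} → COUNT(*)=2
  12: ids {7, 8} → COUNT(*)=2

Finance | 3 ; Design | 5 ; HR | 2 ; Engineering | 2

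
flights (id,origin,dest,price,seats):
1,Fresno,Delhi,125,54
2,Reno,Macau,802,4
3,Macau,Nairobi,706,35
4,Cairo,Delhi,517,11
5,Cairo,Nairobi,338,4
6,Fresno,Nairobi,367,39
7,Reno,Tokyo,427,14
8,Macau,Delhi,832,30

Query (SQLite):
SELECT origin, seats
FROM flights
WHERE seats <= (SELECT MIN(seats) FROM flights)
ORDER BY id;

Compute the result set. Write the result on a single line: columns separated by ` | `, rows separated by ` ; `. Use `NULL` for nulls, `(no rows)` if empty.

Scalar subquery: MIN(seats) over all flights rows = 4.
Keep rows where seats <= that value.

Reno | 4 ; Cairo | 4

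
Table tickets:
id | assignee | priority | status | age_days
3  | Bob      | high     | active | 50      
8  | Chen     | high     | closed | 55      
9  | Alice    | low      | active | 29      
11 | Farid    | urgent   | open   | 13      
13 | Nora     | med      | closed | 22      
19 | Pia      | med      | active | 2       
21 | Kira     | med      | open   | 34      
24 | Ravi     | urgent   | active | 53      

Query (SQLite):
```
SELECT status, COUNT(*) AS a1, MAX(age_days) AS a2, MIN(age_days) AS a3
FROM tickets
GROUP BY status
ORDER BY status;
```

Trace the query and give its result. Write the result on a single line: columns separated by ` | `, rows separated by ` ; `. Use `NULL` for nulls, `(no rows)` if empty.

active | 4 | 53 | 2 ; closed | 2 | 55 | 22 ; open | 2 | 34 | 13

Group tickets by status.
Per group compute: COUNT(*), MAX(age_days), MIN(age_days).
  active: ids {3, 9, 19, 24} → COUNT(*)=4, MAX(age_days)=53, MIN(age_days)=2
  closed: ids {8, 13} → COUNT(*)=2, MAX(age_days)=55, MIN(age_days)=22
  open: ids {11, 21} → COUNT(*)=2, MAX(age_days)=34, MIN(age_days)=13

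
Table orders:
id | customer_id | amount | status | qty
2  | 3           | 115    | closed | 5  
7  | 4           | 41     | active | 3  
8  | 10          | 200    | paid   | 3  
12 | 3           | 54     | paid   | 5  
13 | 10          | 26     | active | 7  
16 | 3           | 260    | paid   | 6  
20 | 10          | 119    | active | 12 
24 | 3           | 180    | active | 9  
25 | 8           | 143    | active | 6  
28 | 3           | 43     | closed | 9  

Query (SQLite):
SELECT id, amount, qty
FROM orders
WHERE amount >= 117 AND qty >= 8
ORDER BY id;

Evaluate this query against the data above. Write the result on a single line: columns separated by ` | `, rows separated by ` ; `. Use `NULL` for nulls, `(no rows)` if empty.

20 | 119 | 12 ; 24 | 180 | 9

amount >= 117: ids {8, 16, 20, 24, 25}
qty >= 8: ids {20, 24, 28}
Combine with AND.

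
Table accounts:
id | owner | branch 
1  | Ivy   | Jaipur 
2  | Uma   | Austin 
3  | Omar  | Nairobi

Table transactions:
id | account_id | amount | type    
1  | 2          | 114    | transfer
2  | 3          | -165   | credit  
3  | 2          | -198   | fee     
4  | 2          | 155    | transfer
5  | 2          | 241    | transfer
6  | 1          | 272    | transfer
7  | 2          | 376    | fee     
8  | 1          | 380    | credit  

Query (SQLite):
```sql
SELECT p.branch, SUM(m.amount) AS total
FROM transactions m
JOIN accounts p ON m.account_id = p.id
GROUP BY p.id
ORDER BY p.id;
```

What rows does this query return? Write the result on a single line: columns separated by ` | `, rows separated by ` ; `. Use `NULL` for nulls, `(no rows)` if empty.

Join each transactions row to its accounts via account_id.
Group joined rows by accounts.id; compute SUM(m.amount) per group.
  1: ids {6, 8} → SUM(m.amount)=652
  2: ids {1, 3, 4, 5, 7} → SUM(m.amount)=688
  3: ids {2} → SUM(m.amount)=-165

Jaipur | 652 ; Austin | 688 ; Nairobi | -165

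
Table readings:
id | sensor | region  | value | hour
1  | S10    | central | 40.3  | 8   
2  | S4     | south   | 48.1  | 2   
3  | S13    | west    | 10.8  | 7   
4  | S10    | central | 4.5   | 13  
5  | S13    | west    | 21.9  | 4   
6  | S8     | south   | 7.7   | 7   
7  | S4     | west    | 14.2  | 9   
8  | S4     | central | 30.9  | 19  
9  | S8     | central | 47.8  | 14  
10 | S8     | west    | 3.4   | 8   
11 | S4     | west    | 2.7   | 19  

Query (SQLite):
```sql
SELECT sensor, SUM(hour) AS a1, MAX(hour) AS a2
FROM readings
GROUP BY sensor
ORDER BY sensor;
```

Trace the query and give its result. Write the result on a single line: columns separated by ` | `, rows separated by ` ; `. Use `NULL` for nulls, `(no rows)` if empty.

Group readings by sensor.
Per group compute: SUM(hour), MAX(hour).
  S10: ids {1, 4} → SUM(hour)=21, MAX(hour)=13
  S13: ids {3, 5} → SUM(hour)=11, MAX(hour)=7
  S4: ids {2, 7, 8, 11} → SUM(hour)=49, MAX(hour)=19
  S8: ids {6, 9, 10} → SUM(hour)=29, MAX(hour)=14

S10 | 21 | 13 ; S13 | 11 | 7 ; S4 | 49 | 19 ; S8 | 29 | 14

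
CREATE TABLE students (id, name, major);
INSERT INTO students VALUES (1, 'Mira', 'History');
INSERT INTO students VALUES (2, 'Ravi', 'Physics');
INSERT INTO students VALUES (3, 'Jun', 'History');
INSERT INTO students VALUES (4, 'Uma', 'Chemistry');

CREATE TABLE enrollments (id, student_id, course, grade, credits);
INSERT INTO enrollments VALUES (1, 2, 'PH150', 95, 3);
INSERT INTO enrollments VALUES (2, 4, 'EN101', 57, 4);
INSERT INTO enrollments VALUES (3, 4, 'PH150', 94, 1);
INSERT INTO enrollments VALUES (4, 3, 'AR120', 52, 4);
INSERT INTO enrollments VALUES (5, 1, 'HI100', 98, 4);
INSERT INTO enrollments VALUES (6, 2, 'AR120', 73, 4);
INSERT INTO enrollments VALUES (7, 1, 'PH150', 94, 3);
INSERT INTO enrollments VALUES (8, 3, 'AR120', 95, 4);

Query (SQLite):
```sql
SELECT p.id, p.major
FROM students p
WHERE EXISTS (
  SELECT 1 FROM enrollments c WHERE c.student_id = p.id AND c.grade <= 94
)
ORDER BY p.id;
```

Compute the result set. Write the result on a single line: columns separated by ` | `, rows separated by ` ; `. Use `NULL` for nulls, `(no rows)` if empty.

1 | History ; 2 | Physics ; 3 | History ; 4 | Chemistry

For each students row, check whether any enrollments with matching student_id has grade <= 94.
Keep rows where that is true.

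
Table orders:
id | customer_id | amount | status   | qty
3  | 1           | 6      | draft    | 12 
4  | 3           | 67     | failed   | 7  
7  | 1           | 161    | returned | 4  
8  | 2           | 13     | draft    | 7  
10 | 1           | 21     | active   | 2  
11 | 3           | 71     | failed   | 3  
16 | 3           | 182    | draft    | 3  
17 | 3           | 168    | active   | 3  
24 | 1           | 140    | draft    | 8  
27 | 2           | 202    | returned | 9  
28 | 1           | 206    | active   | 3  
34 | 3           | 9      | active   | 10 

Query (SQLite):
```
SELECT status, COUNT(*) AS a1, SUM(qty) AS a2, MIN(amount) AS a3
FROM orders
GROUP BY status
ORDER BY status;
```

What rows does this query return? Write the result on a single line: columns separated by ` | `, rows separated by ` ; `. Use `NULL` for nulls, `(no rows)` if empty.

Group orders by status.
Per group compute: COUNT(*), SUM(qty), MIN(amount).
  active: ids {10, 17, 28, 34} → COUNT(*)=4, SUM(qty)=18, MIN(amount)=9
  draft: ids {3, 8, 16, 24} → COUNT(*)=4, SUM(qty)=30, MIN(amount)=6
  failed: ids {4, 11} → COUNT(*)=2, SUM(qty)=10, MIN(amount)=67
  returned: ids {7, 27} → COUNT(*)=2, SUM(qty)=13, MIN(amount)=161

active | 4 | 18 | 9 ; draft | 4 | 30 | 6 ; failed | 2 | 10 | 67 ; returned | 2 | 13 | 161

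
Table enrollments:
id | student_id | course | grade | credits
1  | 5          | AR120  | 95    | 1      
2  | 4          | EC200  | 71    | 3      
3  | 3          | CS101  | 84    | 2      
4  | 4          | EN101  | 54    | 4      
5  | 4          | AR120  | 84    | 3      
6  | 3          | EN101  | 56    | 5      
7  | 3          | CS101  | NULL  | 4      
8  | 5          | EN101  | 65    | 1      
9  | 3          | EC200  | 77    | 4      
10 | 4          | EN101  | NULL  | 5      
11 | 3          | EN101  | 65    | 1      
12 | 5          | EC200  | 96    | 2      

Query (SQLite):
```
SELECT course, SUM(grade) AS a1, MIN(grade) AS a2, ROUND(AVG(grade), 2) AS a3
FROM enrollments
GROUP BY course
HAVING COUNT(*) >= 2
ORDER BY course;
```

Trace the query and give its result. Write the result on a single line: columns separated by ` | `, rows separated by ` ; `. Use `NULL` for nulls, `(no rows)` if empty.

AR120 | 179 | 84 | 89.5 ; CS101 | 84 | 84 | 84 ; EC200 | 244 | 71 | 81.33 ; EN101 | 240 | 54 | 60

Group enrollments by course.
Per group compute: SUM(grade), MIN(grade), ROUND(AVG(grade), 2).
HAVING: drop groups with fewer than 2 rows.
  AR120: ids {1, 5} → SUM(grade)=179, MIN(grade)=84, ROUND(AVG(grade), 2)=89.5
  CS101: ids {3, 7} → SUM(grade)=84, MIN(grade)=84, ROUND(AVG(grade), 2)=84
  EC200: ids {2, 9, 12} → SUM(grade)=244, MIN(grade)=71, ROUND(AVG(grade), 2)=81.33
  EN101: ids {4, 6, 8, 10, 11} → SUM(grade)=240, MIN(grade)=54, ROUND(AVG(grade), 2)=60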